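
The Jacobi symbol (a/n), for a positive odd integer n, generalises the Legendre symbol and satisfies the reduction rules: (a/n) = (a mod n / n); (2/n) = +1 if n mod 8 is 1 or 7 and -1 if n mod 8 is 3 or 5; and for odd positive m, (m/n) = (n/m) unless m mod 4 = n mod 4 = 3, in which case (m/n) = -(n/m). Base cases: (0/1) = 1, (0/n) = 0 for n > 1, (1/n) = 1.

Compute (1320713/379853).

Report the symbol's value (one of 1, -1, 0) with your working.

-1

(1320713/379853) = (181154/379853)   [reduce mod 379853]
181154 = 2^1·90577; (2/379853) = -1 since 379853 mod 8 = 5, so (181154/379853) = (-1)^1·(90577/379853); sign now -1
reciprocity: (90577/379853) = +1·(379853/90577) since 90577 mod 4 = 1, 379853 mod 4 = 1; sign now -1
(379853/90577) = (17545/90577)   [reduce mod 90577]
reciprocity: (17545/90577) = +1·(90577/17545) since 17545 mod 4 = 1, 90577 mod 4 = 1; sign now -1
(90577/17545) = (2852/17545)   [reduce mod 17545]
2852 = 2^2·713; (2/17545) = +1 since 17545 mod 8 = 1, so (2852/17545) = (+1)^2·(713/17545); sign now -1
reciprocity: (713/17545) = +1·(17545/713) since 713 mod 4 = 1, 17545 mod 4 = 1; sign now -1
(17545/713) = (433/713)   [reduce mod 713]
reciprocity: (433/713) = +1·(713/433) since 433 mod 4 = 1, 713 mod 4 = 1; sign now -1
(713/433) = (280/433)   [reduce mod 433]
280 = 2^3·35; (2/433) = +1 since 433 mod 8 = 1, so (280/433) = (+1)^3·(35/433); sign now -1
reciprocity: (35/433) = +1·(433/35) since 35 mod 4 = 3, 433 mod 4 = 1; sign now -1
(433/35) = (13/35)   [reduce mod 35]
reciprocity: (13/35) = +1·(35/13) since 13 mod 4 = 1, 35 mod 4 = 3; sign now -1
(35/13) = (9/13)   [reduce mod 13]
reciprocity: (9/13) = +1·(13/9) since 9 mod 4 = 1, 13 mod 4 = 1; sign now -1
(13/9) = (4/9)   [reduce mod 9]
4 = 2^2·1; (2/9) = +1 since 9 mod 8 = 1, so (4/9) = (+1)^2·(1/9); sign now -1
(1/9) = 1; final value = sign = -1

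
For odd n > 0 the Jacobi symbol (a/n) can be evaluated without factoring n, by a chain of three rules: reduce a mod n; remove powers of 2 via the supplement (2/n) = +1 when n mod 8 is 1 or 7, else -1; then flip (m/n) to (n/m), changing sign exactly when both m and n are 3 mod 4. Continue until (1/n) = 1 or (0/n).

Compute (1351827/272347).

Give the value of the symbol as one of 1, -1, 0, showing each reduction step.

-1

(1351827/272347): 1351827 mod 272347 = 262439, so (1351827/272347) = (262439/272347)
flip (262439/272347) -> (272347/262439): both odd, 262439 mod 4 = 3, 272347 mod 4 = 3, so the flip contributes -1; sign now -1
(272347/262439): 272347 mod 262439 = 9908, so (272347/262439) = (9908/262439)
factor out 2^2: 9908 = 2^2·2477; with 262439 mod 8 = 7, (2/262439) = +1; sign now -1; continue with (2477/262439)
flip (2477/262439) -> (262439/2477): both odd, 2477 mod 4 = 1, 262439 mod 4 = 3, so the flip contributes +1; sign now -1
(262439/2477): 262439 mod 2477 = 2354, so (262439/2477) = (2354/2477)
factor out 2^1: 2354 = 2^1·1177; with 2477 mod 8 = 5, (2/2477) = -1; sign now +1; continue with (1177/2477)
flip (1177/2477) -> (2477/1177): both odd, 1177 mod 4 = 1, 2477 mod 4 = 1, so the flip contributes +1; sign now +1
(2477/1177): 2477 mod 1177 = 123, so (2477/1177) = (123/1177)
flip (123/1177) -> (1177/123): both odd, 123 mod 4 = 3, 1177 mod 4 = 1, so the flip contributes +1; sign now +1
(1177/123): 1177 mod 123 = 70, so (1177/123) = (70/123)
factor out 2^1: 70 = 2^1·35; with 123 mod 8 = 3, (2/123) = -1; sign now -1; continue with (35/123)
flip (35/123) -> (123/35): both odd, 35 mod 4 = 3, 123 mod 4 = 3, so the flip contributes -1; sign now +1
(123/35): 123 mod 35 = 18, so (123/35) = (18/35)
factor out 2^1: 18 = 2^1·9; with 35 mod 8 = 3, (2/35) = -1; sign now -1; continue with (9/35)
flip (9/35) -> (35/9): both odd, 9 mod 4 = 1, 35 mod 4 = 3, so the flip contributes +1; sign now -1
(35/9): 35 mod 9 = 8, so (35/9) = (8/9)
factor out 2^3: 8 = 2^3·1; with 9 mod 8 = 1, (2/9) = +1; sign now -1; continue with (1/9)
reached (1/9) = 1, so the symbol is -1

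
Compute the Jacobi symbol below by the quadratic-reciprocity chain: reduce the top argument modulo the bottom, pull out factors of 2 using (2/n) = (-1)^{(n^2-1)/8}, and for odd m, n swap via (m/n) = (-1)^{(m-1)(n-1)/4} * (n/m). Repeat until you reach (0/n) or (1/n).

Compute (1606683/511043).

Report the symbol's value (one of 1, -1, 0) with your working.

0

(1606683/511043) = (73554/511043)   [reduce mod 511043]
73554 = 2^1·36777; (2/511043) = -1 since 511043 mod 8 = 3, so (73554/511043) = (-1)^1·(36777/511043); sign now -1
reciprocity: (36777/511043) = +1·(511043/36777) since 36777 mod 4 = 1, 511043 mod 4 = 3; sign now -1
(511043/36777) = (32942/36777)   [reduce mod 36777]
32942 = 2^1·16471; (2/36777) = +1 since 36777 mod 8 = 1, so (32942/36777) = (+1)^1·(16471/36777); sign now -1
reciprocity: (16471/36777) = +1·(36777/16471) since 16471 mod 4 = 3, 36777 mod 4 = 1; sign now -1
(36777/16471) = (3835/16471)   [reduce mod 16471]
reciprocity: (3835/16471) = -1·(16471/3835) since 3835 mod 4 = 3, 16471 mod 4 = 3; sign now +1
(16471/3835) = (1131/3835)   [reduce mod 3835]
reciprocity: (1131/3835) = -1·(3835/1131) since 1131 mod 4 = 3, 3835 mod 4 = 3; sign now -1
(3835/1131) = (442/1131)   [reduce mod 1131]
442 = 2^1·221; (2/1131) = -1 since 1131 mod 8 = 3, so (442/1131) = (-1)^1·(221/1131); sign now +1
reciprocity: (221/1131) = +1·(1131/221) since 221 mod 4 = 1, 1131 mod 4 = 3; sign now +1
(1131/221) = (26/221)   [reduce mod 221]
26 = 2^1·13; (2/221) = -1 since 221 mod 8 = 5, so (26/221) = (-1)^1·(13/221); sign now -1
reciprocity: (13/221) = +1·(221/13) since 13 mod 4 = 1, 221 mod 4 = 1; sign now -1
(221/13) = (0/13)   [reduce mod 13]
(0/13) = 0   [gcd(a, n) > 1]; final value = 0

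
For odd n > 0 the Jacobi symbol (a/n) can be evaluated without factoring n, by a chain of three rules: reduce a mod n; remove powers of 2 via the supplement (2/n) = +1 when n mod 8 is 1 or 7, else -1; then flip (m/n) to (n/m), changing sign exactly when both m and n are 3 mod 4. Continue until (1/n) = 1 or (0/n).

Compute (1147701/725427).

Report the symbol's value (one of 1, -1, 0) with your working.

0

(1147701/725427) = (422274/725427)   [reduce mod 725427]
422274 = 2^1·211137; (2/725427) = -1 since 725427 mod 8 = 3, so (422274/725427) = (-1)^1·(211137/725427); sign now -1
reciprocity: (211137/725427) = +1·(725427/211137) since 211137 mod 4 = 1, 725427 mod 4 = 3; sign now -1
(725427/211137) = (92016/211137)   [reduce mod 211137]
92016 = 2^4·5751; (2/211137) = +1 since 211137 mod 8 = 1, so (92016/211137) = (+1)^4·(5751/211137); sign now -1
reciprocity: (5751/211137) = +1·(211137/5751) since 5751 mod 4 = 3, 211137 mod 4 = 1; sign now -1
(211137/5751) = (4101/5751)   [reduce mod 5751]
reciprocity: (4101/5751) = +1·(5751/4101) since 4101 mod 4 = 1, 5751 mod 4 = 3; sign now -1
(5751/4101) = (1650/4101)   [reduce mod 4101]
1650 = 2^1·825; (2/4101) = -1 since 4101 mod 8 = 5, so (1650/4101) = (-1)^1·(825/4101); sign now +1
reciprocity: (825/4101) = +1·(4101/825) since 825 mod 4 = 1, 4101 mod 4 = 1; sign now +1
(4101/825) = (801/825)   [reduce mod 825]
reciprocity: (801/825) = +1·(825/801) since 801 mod 4 = 1, 825 mod 4 = 1; sign now +1
(825/801) = (24/801)   [reduce mod 801]
24 = 2^3·3; (2/801) = +1 since 801 mod 8 = 1, so (24/801) = (+1)^3·(3/801); sign now +1
reciprocity: (3/801) = +1·(801/3) since 3 mod 4 = 3, 801 mod 4 = 1; sign now +1
(801/3) = (0/3)   [reduce mod 3]
(0/3) = 0   [gcd(a, n) > 1]; final value = 0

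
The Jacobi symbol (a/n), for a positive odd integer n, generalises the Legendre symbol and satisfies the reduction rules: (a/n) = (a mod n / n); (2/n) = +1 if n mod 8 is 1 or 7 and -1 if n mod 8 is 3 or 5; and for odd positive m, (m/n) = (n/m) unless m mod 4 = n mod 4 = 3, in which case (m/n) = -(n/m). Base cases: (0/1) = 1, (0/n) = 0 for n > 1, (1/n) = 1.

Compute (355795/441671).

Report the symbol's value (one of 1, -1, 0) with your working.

reciprocity: (355795/441671) = -1·(441671/355795) since 355795 mod 4 = 3, 441671 mod 4 = 3; sign now -1
(441671/355795) = (85876/355795)   [reduce mod 355795]
85876 = 2^2·21469; (2/355795) = -1 since 355795 mod 8 = 3, so (85876/355795) = (-1)^2·(21469/355795); sign now -1
reciprocity: (21469/355795) = +1·(355795/21469) since 21469 mod 4 = 1, 355795 mod 4 = 3; sign now -1
(355795/21469) = (12291/21469)   [reduce mod 21469]
reciprocity: (12291/21469) = +1·(21469/12291) since 12291 mod 4 = 3, 21469 mod 4 = 1; sign now -1
(21469/12291) = (9178/12291)   [reduce mod 12291]
9178 = 2^1·4589; (2/12291) = -1 since 12291 mod 8 = 3, so (9178/12291) = (-1)^1·(4589/12291); sign now +1
reciprocity: (4589/12291) = +1·(12291/4589) since 4589 mod 4 = 1, 12291 mod 4 = 3; sign now +1
(12291/4589) = (3113/4589)   [reduce mod 4589]
reciprocity: (3113/4589) = +1·(4589/3113) since 3113 mod 4 = 1, 4589 mod 4 = 1; sign now +1
(4589/3113) = (1476/3113)   [reduce mod 3113]
1476 = 2^2·369; (2/3113) = +1 since 3113 mod 8 = 1, so (1476/3113) = (+1)^2·(369/3113); sign now +1
reciprocity: (369/3113) = +1·(3113/369) since 369 mod 4 = 1, 3113 mod 4 = 1; sign now +1
(3113/369) = (161/369)   [reduce mod 369]
reciprocity: (161/369) = +1·(369/161) since 161 mod 4 = 1, 369 mod 4 = 1; sign now +1
(369/161) = (47/161)   [reduce mod 161]
reciprocity: (47/161) = +1·(161/47) since 47 mod 4 = 3, 161 mod 4 = 1; sign now +1
(161/47) = (20/47)   [reduce mod 47]
20 = 2^2·5; (2/47) = +1 since 47 mod 8 = 7, so (20/47) = (+1)^2·(5/47); sign now +1
reciprocity: (5/47) = +1·(47/5) since 5 mod 4 = 1, 47 mod 4 = 3; sign now +1
(47/5) = (2/5)   [reduce mod 5]
2 = 2^1·1; (2/5) = -1 since 5 mod 8 = 5, so (2/5) = (-1)^1·(1/5); sign now -1
(1/5) = 1; final value = sign = -1

-1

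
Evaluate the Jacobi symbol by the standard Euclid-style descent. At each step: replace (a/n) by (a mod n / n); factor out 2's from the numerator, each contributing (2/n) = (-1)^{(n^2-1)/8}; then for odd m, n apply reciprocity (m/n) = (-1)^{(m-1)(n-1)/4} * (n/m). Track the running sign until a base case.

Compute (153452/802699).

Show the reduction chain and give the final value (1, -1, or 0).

factor out 2^2: 153452 = 2^2·38363; with 802699 mod 8 = 3, (2/802699) = -1; sign now +1; continue with (38363/802699)
flip (38363/802699) -> (802699/38363): both odd, 38363 mod 4 = 3, 802699 mod 4 = 3, so the flip contributes -1; sign now -1
(802699/38363): 802699 mod 38363 = 35439, so (802699/38363) = (35439/38363)
flip (35439/38363) -> (38363/35439): both odd, 35439 mod 4 = 3, 38363 mod 4 = 3, so the flip contributes -1; sign now +1
(38363/35439): 38363 mod 35439 = 2924, so (38363/35439) = (2924/35439)
factor out 2^2: 2924 = 2^2·731; with 35439 mod 8 = 7, (2/35439) = +1; sign now +1; continue with (731/35439)
flip (731/35439) -> (35439/731): both odd, 731 mod 4 = 3, 35439 mod 4 = 3, so the flip contributes -1; sign now -1
(35439/731): 35439 mod 731 = 351, so (35439/731) = (351/731)
flip (351/731) -> (731/351): both odd, 351 mod 4 = 3, 731 mod 4 = 3, so the flip contributes -1; sign now +1
(731/351): 731 mod 351 = 29, so (731/351) = (29/351)
flip (29/351) -> (351/29): both odd, 29 mod 4 = 1, 351 mod 4 = 3, so the flip contributes +1; sign now +1
(351/29): 351 mod 29 = 3, so (351/29) = (3/29)
flip (3/29) -> (29/3): both odd, 3 mod 4 = 3, 29 mod 4 = 1, so the flip contributes +1; sign now +1
(29/3): 29 mod 3 = 2, so (29/3) = (2/3)
factor out 2^1: 2 = 2^1·1; with 3 mod 8 = 3, (2/3) = -1; sign now -1; continue with (1/3)
reached (1/3) = 1, so the symbol is -1

-1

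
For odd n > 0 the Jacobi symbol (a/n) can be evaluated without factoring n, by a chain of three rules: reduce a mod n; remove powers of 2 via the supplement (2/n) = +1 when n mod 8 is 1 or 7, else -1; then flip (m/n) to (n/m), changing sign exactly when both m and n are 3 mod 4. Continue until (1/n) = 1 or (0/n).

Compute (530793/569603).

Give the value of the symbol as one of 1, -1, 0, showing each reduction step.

1

flip (530793/569603) -> (569603/530793): both odd, 530793 mod 4 = 1, 569603 mod 4 = 3, so the flip contributes +1; sign now +1
(569603/530793): 569603 mod 530793 = 38810, so (569603/530793) = (38810/530793)
factor out 2^1: 38810 = 2^1·19405; with 530793 mod 8 = 1, (2/530793) = +1; sign now +1; continue with (19405/530793)
flip (19405/530793) -> (530793/19405): both odd, 19405 mod 4 = 1, 530793 mod 4 = 1, so the flip contributes +1; sign now +1
(530793/19405): 530793 mod 19405 = 6858, so (530793/19405) = (6858/19405)
factor out 2^1: 6858 = 2^1·3429; with 19405 mod 8 = 5, (2/19405) = -1; sign now -1; continue with (3429/19405)
flip (3429/19405) -> (19405/3429): both odd, 3429 mod 4 = 1, 19405 mod 4 = 1, so the flip contributes +1; sign now -1
(19405/3429): 19405 mod 3429 = 2260, so (19405/3429) = (2260/3429)
factor out 2^2: 2260 = 2^2·565; with 3429 mod 8 = 5, (2/3429) = -1; sign now -1; continue with (565/3429)
flip (565/3429) -> (3429/565): both odd, 565 mod 4 = 1, 3429 mod 4 = 1, so the flip contributes +1; sign now -1
(3429/565): 3429 mod 565 = 39, so (3429/565) = (39/565)
flip (39/565) -> (565/39): both odd, 39 mod 4 = 3, 565 mod 4 = 1, so the flip contributes +1; sign now -1
(565/39): 565 mod 39 = 19, so (565/39) = (19/39)
flip (19/39) -> (39/19): both odd, 19 mod 4 = 3, 39 mod 4 = 3, so the flip contributes -1; sign now +1
(39/19): 39 mod 19 = 1, so (39/19) = (1/19)
reached (1/19) = 1, so the symbol is +1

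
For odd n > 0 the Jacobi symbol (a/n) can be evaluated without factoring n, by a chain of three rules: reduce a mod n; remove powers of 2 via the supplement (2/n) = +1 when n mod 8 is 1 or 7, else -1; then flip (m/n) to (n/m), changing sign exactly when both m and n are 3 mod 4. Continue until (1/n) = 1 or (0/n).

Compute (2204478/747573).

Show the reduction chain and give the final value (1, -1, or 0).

(2204478/747573): 2204478 mod 747573 = 709332, so (2204478/747573) = (709332/747573)
factor out 2^2: 709332 = 2^2·177333; with 747573 mod 8 = 5, (2/747573) = -1; sign now +1; continue with (177333/747573)
flip (177333/747573) -> (747573/177333): both odd, 177333 mod 4 = 1, 747573 mod 4 = 1, so the flip contributes +1; sign now +1
(747573/177333): 747573 mod 177333 = 38241, so (747573/177333) = (38241/177333)
flip (38241/177333) -> (177333/38241): both odd, 38241 mod 4 = 1, 177333 mod 4 = 1, so the flip contributes +1; sign now +1
(177333/38241): 177333 mod 38241 = 24369, so (177333/38241) = (24369/38241)
flip (24369/38241) -> (38241/24369): both odd, 24369 mod 4 = 1, 38241 mod 4 = 1, so the flip contributes +1; sign now +1
(38241/24369): 38241 mod 24369 = 13872, so (38241/24369) = (13872/24369)
factor out 2^4: 13872 = 2^4·867; with 24369 mod 8 = 1, (2/24369) = +1; sign now +1; continue with (867/24369)
flip (867/24369) -> (24369/867): both odd, 867 mod 4 = 3, 24369 mod 4 = 1, so the flip contributes +1; sign now +1
(24369/867): 24369 mod 867 = 93, so (24369/867) = (93/867)
flip (93/867) -> (867/93): both odd, 93 mod 4 = 1, 867 mod 4 = 3, so the flip contributes +1; sign now +1
(867/93): 867 mod 93 = 30, so (867/93) = (30/93)
factor out 2^1: 30 = 2^1·15; with 93 mod 8 = 5, (2/93) = -1; sign now -1; continue with (15/93)
flip (15/93) -> (93/15): both odd, 15 mod 4 = 3, 93 mod 4 = 1, so the flip contributes +1; sign now -1
(93/15): 93 mod 15 = 3, so (93/15) = (3/15)
flip (3/15) -> (15/3): both odd, 3 mod 4 = 3, 15 mod 4 = 3, so the flip contributes -1; sign now +1
(15/3): 15 mod 3 = 0, so (15/3) = (0/3)
reached (0/3); gcd(a, n) > 1, so (0/3) = 0 and the symbol is 0

0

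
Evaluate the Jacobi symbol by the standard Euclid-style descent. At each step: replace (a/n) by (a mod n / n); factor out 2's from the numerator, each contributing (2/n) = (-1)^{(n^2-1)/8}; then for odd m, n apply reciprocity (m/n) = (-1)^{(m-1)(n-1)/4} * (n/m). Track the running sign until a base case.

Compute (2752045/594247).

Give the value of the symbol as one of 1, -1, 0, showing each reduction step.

(2752045/594247) = (375057/594247)   [reduce mod 594247]
reciprocity: (375057/594247) = +1·(594247/375057) since 375057 mod 4 = 1, 594247 mod 4 = 3; sign now +1
(594247/375057) = (219190/375057)   [reduce mod 375057]
219190 = 2^1·109595; (2/375057) = +1 since 375057 mod 8 = 1, so (219190/375057) = (+1)^1·(109595/375057); sign now +1
reciprocity: (109595/375057) = +1·(375057/109595) since 109595 mod 4 = 3, 375057 mod 4 = 1; sign now +1
(375057/109595) = (46272/109595)   [reduce mod 109595]
46272 = 2^6·723; (2/109595) = -1 since 109595 mod 8 = 3, so (46272/109595) = (-1)^6·(723/109595); sign now +1
reciprocity: (723/109595) = -1·(109595/723) since 723 mod 4 = 3, 109595 mod 4 = 3; sign now -1
(109595/723) = (422/723)   [reduce mod 723]
422 = 2^1·211; (2/723) = -1 since 723 mod 8 = 3, so (422/723) = (-1)^1·(211/723); sign now +1
reciprocity: (211/723) = -1·(723/211) since 211 mod 4 = 3, 723 mod 4 = 3; sign now -1
(723/211) = (90/211)   [reduce mod 211]
90 = 2^1·45; (2/211) = -1 since 211 mod 8 = 3, so (90/211) = (-1)^1·(45/211); sign now +1
reciprocity: (45/211) = +1·(211/45) since 45 mod 4 = 1, 211 mod 4 = 3; sign now +1
(211/45) = (31/45)   [reduce mod 45]
reciprocity: (31/45) = +1·(45/31) since 31 mod 4 = 3, 45 mod 4 = 1; sign now +1
(45/31) = (14/31)   [reduce mod 31]
14 = 2^1·7; (2/31) = +1 since 31 mod 8 = 7, so (14/31) = (+1)^1·(7/31); sign now +1
reciprocity: (7/31) = -1·(31/7) since 7 mod 4 = 3, 31 mod 4 = 3; sign now -1
(31/7) = (3/7)   [reduce mod 7]
reciprocity: (3/7) = -1·(7/3) since 3 mod 4 = 3, 7 mod 4 = 3; sign now +1
(7/3) = (1/3)   [reduce mod 3]
(1/3) = 1; final value = sign = +1

1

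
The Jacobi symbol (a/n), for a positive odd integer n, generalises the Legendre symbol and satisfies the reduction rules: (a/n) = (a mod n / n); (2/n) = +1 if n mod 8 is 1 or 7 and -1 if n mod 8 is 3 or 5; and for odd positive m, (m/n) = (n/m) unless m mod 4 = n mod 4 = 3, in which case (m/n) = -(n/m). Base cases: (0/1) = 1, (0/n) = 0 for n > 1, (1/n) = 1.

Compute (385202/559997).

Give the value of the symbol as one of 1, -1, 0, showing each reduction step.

1

385202 = 2^1·192601; (2/559997) = -1 since 559997 mod 8 = 5, so (385202/559997) = (-1)^1·(192601/559997); sign now -1
reciprocity: (192601/559997) = +1·(559997/192601) since 192601 mod 4 = 1, 559997 mod 4 = 1; sign now -1
(559997/192601) = (174795/192601)   [reduce mod 192601]
reciprocity: (174795/192601) = +1·(192601/174795) since 174795 mod 4 = 3, 192601 mod 4 = 1; sign now -1
(192601/174795) = (17806/174795)   [reduce mod 174795]
17806 = 2^1·8903; (2/174795) = -1 since 174795 mod 8 = 3, so (17806/174795) = (-1)^1·(8903/174795); sign now +1
reciprocity: (8903/174795) = -1·(174795/8903) since 8903 mod 4 = 3, 174795 mod 4 = 3; sign now -1
(174795/8903) = (5638/8903)   [reduce mod 8903]
5638 = 2^1·2819; (2/8903) = +1 since 8903 mod 8 = 7, so (5638/8903) = (+1)^1·(2819/8903); sign now -1
reciprocity: (2819/8903) = -1·(8903/2819) since 2819 mod 4 = 3, 8903 mod 4 = 3; sign now +1
(8903/2819) = (446/2819)   [reduce mod 2819]
446 = 2^1·223; (2/2819) = -1 since 2819 mod 8 = 3, so (446/2819) = (-1)^1·(223/2819); sign now -1
reciprocity: (223/2819) = -1·(2819/223) since 223 mod 4 = 3, 2819 mod 4 = 3; sign now +1
(2819/223) = (143/223)   [reduce mod 223]
reciprocity: (143/223) = -1·(223/143) since 143 mod 4 = 3, 223 mod 4 = 3; sign now -1
(223/143) = (80/143)   [reduce mod 143]
80 = 2^4·5; (2/143) = +1 since 143 mod 8 = 7, so (80/143) = (+1)^4·(5/143); sign now -1
reciprocity: (5/143) = +1·(143/5) since 5 mod 4 = 1, 143 mod 4 = 3; sign now -1
(143/5) = (3/5)   [reduce mod 5]
reciprocity: (3/5) = +1·(5/3) since 3 mod 4 = 3, 5 mod 4 = 1; sign now -1
(5/3) = (2/3)   [reduce mod 3]
2 = 2^1·1; (2/3) = -1 since 3 mod 8 = 3, so (2/3) = (-1)^1·(1/3); sign now +1
(1/3) = 1; final value = sign = +1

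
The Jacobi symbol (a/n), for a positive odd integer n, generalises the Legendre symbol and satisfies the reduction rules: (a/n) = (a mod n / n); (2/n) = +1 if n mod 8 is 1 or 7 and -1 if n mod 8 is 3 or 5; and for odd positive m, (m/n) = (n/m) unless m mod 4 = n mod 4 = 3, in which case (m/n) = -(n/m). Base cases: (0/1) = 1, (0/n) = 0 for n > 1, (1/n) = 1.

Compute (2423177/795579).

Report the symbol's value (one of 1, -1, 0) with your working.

(2423177/795579): 2423177 mod 795579 = 36440, so (2423177/795579) = (36440/795579)
factor out 2^3: 36440 = 2^3·4555; with 795579 mod 8 = 3, (2/795579) = -1; sign now -1; continue with (4555/795579)
flip (4555/795579) -> (795579/4555): both odd, 4555 mod 4 = 3, 795579 mod 4 = 3, so the flip contributes -1; sign now +1
(795579/4555): 795579 mod 4555 = 3009, so (795579/4555) = (3009/4555)
flip (3009/4555) -> (4555/3009): both odd, 3009 mod 4 = 1, 4555 mod 4 = 3, so the flip contributes +1; sign now +1
(4555/3009): 4555 mod 3009 = 1546, so (4555/3009) = (1546/3009)
factor out 2^1: 1546 = 2^1·773; with 3009 mod 8 = 1, (2/3009) = +1; sign now +1; continue with (773/3009)
flip (773/3009) -> (3009/773): both odd, 773 mod 4 = 1, 3009 mod 4 = 1, so the flip contributes +1; sign now +1
(3009/773): 3009 mod 773 = 690, so (3009/773) = (690/773)
factor out 2^1: 690 = 2^1·345; with 773 mod 8 = 5, (2/773) = -1; sign now -1; continue with (345/773)
flip (345/773) -> (773/345): both odd, 345 mod 4 = 1, 773 mod 4 = 1, so the flip contributes +1; sign now -1
(773/345): 773 mod 345 = 83, so (773/345) = (83/345)
flip (83/345) -> (345/83): both odd, 83 mod 4 = 3, 345 mod 4 = 1, so the flip contributes +1; sign now -1
(345/83): 345 mod 83 = 13, so (345/83) = (13/83)
flip (13/83) -> (83/13): both odd, 13 mod 4 = 1, 83 mod 4 = 3, so the flip contributes +1; sign now -1
(83/13): 83 mod 13 = 5, so (83/13) = (5/13)
flip (5/13) -> (13/5): both odd, 5 mod 4 = 1, 13 mod 4 = 1, so the flip contributes +1; sign now -1
(13/5): 13 mod 5 = 3, so (13/5) = (3/5)
flip (3/5) -> (5/3): both odd, 3 mod 4 = 3, 5 mod 4 = 1, so the flip contributes +1; sign now -1
(5/3): 5 mod 3 = 2, so (5/3) = (2/3)
factor out 2^1: 2 = 2^1·1; with 3 mod 8 = 3, (2/3) = -1; sign now +1; continue with (1/3)
reached (1/3) = 1, so the symbol is +1

1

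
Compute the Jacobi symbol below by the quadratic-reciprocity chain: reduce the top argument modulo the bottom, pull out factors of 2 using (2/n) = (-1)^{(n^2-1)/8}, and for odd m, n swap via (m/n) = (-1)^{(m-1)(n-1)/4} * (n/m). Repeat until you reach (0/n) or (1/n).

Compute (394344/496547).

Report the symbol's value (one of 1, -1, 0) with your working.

1

394344 = 2^3·49293; (2/496547) = -1 since 496547 mod 8 = 3, so (394344/496547) = (-1)^3·(49293/496547); sign now -1
reciprocity: (49293/496547) = +1·(496547/49293) since 49293 mod 4 = 1, 496547 mod 4 = 3; sign now -1
(496547/49293) = (3617/49293)   [reduce mod 49293]
reciprocity: (3617/49293) = +1·(49293/3617) since 3617 mod 4 = 1, 49293 mod 4 = 1; sign now -1
(49293/3617) = (2272/3617)   [reduce mod 3617]
2272 = 2^5·71; (2/3617) = +1 since 3617 mod 8 = 1, so (2272/3617) = (+1)^5·(71/3617); sign now -1
reciprocity: (71/3617) = +1·(3617/71) since 71 mod 4 = 3, 3617 mod 4 = 1; sign now -1
(3617/71) = (67/71)   [reduce mod 71]
reciprocity: (67/71) = -1·(71/67) since 67 mod 4 = 3, 71 mod 4 = 3; sign now +1
(71/67) = (4/67)   [reduce mod 67]
4 = 2^2·1; (2/67) = -1 since 67 mod 8 = 3, so (4/67) = (-1)^2·(1/67); sign now +1
(1/67) = 1; final value = sign = +1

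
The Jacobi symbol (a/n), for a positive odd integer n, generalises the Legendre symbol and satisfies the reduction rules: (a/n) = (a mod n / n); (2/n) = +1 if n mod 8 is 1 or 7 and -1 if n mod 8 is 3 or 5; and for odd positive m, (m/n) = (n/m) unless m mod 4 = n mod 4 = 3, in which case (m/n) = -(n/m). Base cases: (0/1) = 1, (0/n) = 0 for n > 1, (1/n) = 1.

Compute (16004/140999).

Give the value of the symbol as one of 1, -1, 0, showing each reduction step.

16004 = 2^2·4001; (2/140999) = +1 since 140999 mod 8 = 7, so (16004/140999) = (+1)^2·(4001/140999); sign now +1
reciprocity: (4001/140999) = +1·(140999/4001) since 4001 mod 4 = 1, 140999 mod 4 = 3; sign now +1
(140999/4001) = (964/4001)   [reduce mod 4001]
964 = 2^2·241; (2/4001) = +1 since 4001 mod 8 = 1, so (964/4001) = (+1)^2·(241/4001); sign now +1
reciprocity: (241/4001) = +1·(4001/241) since 241 mod 4 = 1, 4001 mod 4 = 1; sign now +1
(4001/241) = (145/241)   [reduce mod 241]
reciprocity: (145/241) = +1·(241/145) since 145 mod 4 = 1, 241 mod 4 = 1; sign now +1
(241/145) = (96/145)   [reduce mod 145]
96 = 2^5·3; (2/145) = +1 since 145 mod 8 = 1, so (96/145) = (+1)^5·(3/145); sign now +1
reciprocity: (3/145) = +1·(145/3) since 3 mod 4 = 3, 145 mod 4 = 1; sign now +1
(145/3) = (1/3)   [reduce mod 3]
(1/3) = 1; final value = sign = +1

1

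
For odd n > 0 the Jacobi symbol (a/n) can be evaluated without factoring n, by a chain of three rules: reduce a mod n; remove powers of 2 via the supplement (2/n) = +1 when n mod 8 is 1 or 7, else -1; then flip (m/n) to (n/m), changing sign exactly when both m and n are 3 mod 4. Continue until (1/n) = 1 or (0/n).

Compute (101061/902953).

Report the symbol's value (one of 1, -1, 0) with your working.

-1

flip (101061/902953) -> (902953/101061): both odd, 101061 mod 4 = 1, 902953 mod 4 = 1, so the flip contributes +1; sign now +1
(902953/101061): 902953 mod 101061 = 94465, so (902953/101061) = (94465/101061)
flip (94465/101061) -> (101061/94465): both odd, 94465 mod 4 = 1, 101061 mod 4 = 1, so the flip contributes +1; sign now +1
(101061/94465): 101061 mod 94465 = 6596, so (101061/94465) = (6596/94465)
factor out 2^2: 6596 = 2^2·1649; with 94465 mod 8 = 1, (2/94465) = +1; sign now +1; continue with (1649/94465)
flip (1649/94465) -> (94465/1649): both odd, 1649 mod 4 = 1, 94465 mod 4 = 1, so the flip contributes +1; sign now +1
(94465/1649): 94465 mod 1649 = 472, so (94465/1649) = (472/1649)
factor out 2^3: 472 = 2^3·59; with 1649 mod 8 = 1, (2/1649) = +1; sign now +1; continue with (59/1649)
flip (59/1649) -> (1649/59): both odd, 59 mod 4 = 3, 1649 mod 4 = 1, so the flip contributes +1; sign now +1
(1649/59): 1649 mod 59 = 56, so (1649/59) = (56/59)
factor out 2^3: 56 = 2^3·7; with 59 mod 8 = 3, (2/59) = -1; sign now -1; continue with (7/59)
flip (7/59) -> (59/7): both odd, 7 mod 4 = 3, 59 mod 4 = 3, so the flip contributes -1; sign now +1
(59/7): 59 mod 7 = 3, so (59/7) = (3/7)
flip (3/7) -> (7/3): both odd, 3 mod 4 = 3, 7 mod 4 = 3, so the flip contributes -1; sign now -1
(7/3): 7 mod 3 = 1, so (7/3) = (1/3)
reached (1/3) = 1, so the symbol is -1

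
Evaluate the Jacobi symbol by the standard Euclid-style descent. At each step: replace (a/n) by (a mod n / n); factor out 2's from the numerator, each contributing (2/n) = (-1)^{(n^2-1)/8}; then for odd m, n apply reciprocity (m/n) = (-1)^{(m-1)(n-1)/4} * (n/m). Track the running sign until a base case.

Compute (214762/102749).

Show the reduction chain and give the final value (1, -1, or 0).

1

(214762/102749): 214762 mod 102749 = 9264, so (214762/102749) = (9264/102749)
factor out 2^4: 9264 = 2^4·579; with 102749 mod 8 = 5, (2/102749) = -1; sign now +1; continue with (579/102749)
flip (579/102749) -> (102749/579): both odd, 579 mod 4 = 3, 102749 mod 4 = 1, so the flip contributes +1; sign now +1
(102749/579): 102749 mod 579 = 266, so (102749/579) = (266/579)
factor out 2^1: 266 = 2^1·133; with 579 mod 8 = 3, (2/579) = -1; sign now -1; continue with (133/579)
flip (133/579) -> (579/133): both odd, 133 mod 4 = 1, 579 mod 4 = 3, so the flip contributes +1; sign now -1
(579/133): 579 mod 133 = 47, so (579/133) = (47/133)
flip (47/133) -> (133/47): both odd, 47 mod 4 = 3, 133 mod 4 = 1, so the flip contributes +1; sign now -1
(133/47): 133 mod 47 = 39, so (133/47) = (39/47)
flip (39/47) -> (47/39): both odd, 39 mod 4 = 3, 47 mod 4 = 3, so the flip contributes -1; sign now +1
(47/39): 47 mod 39 = 8, so (47/39) = (8/39)
factor out 2^3: 8 = 2^3·1; with 39 mod 8 = 7, (2/39) = +1; sign now +1; continue with (1/39)
reached (1/39) = 1, so the symbol is +1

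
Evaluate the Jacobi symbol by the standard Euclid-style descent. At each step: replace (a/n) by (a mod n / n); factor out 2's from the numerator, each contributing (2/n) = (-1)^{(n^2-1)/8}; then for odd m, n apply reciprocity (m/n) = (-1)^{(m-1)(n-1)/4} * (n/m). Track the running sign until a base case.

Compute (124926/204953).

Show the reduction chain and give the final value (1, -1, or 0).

-1

124926 = 2^1·62463; (2/204953) = +1 since 204953 mod 8 = 1, so (124926/204953) = (+1)^1·(62463/204953); sign now +1
reciprocity: (62463/204953) = +1·(204953/62463) since 62463 mod 4 = 3, 204953 mod 4 = 1; sign now +1
(204953/62463) = (17564/62463)   [reduce mod 62463]
17564 = 2^2·4391; (2/62463) = +1 since 62463 mod 8 = 7, so (17564/62463) = (+1)^2·(4391/62463); sign now +1
reciprocity: (4391/62463) = -1·(62463/4391) since 4391 mod 4 = 3, 62463 mod 4 = 3; sign now -1
(62463/4391) = (989/4391)   [reduce mod 4391]
reciprocity: (989/4391) = +1·(4391/989) since 989 mod 4 = 1, 4391 mod 4 = 3; sign now -1
(4391/989) = (435/989)   [reduce mod 989]
reciprocity: (435/989) = +1·(989/435) since 435 mod 4 = 3, 989 mod 4 = 1; sign now -1
(989/435) = (119/435)   [reduce mod 435]
reciprocity: (119/435) = -1·(435/119) since 119 mod 4 = 3, 435 mod 4 = 3; sign now +1
(435/119) = (78/119)   [reduce mod 119]
78 = 2^1·39; (2/119) = +1 since 119 mod 8 = 7, so (78/119) = (+1)^1·(39/119); sign now +1
reciprocity: (39/119) = -1·(119/39) since 39 mod 4 = 3, 119 mod 4 = 3; sign now -1
(119/39) = (2/39)   [reduce mod 39]
2 = 2^1·1; (2/39) = +1 since 39 mod 8 = 7, so (2/39) = (+1)^1·(1/39); sign now -1
(1/39) = 1; final value = sign = -1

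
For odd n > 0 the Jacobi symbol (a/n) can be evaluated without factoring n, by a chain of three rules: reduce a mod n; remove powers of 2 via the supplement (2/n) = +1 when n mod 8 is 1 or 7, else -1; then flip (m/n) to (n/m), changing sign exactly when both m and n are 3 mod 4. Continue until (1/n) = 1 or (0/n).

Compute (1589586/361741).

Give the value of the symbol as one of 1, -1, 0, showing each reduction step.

1

(1589586/361741): 1589586 mod 361741 = 142622, so (1589586/361741) = (142622/361741)
factor out 2^1: 142622 = 2^1·71311; with 361741 mod 8 = 5, (2/361741) = -1; sign now -1; continue with (71311/361741)
flip (71311/361741) -> (361741/71311): both odd, 71311 mod 4 = 3, 361741 mod 4 = 1, so the flip contributes +1; sign now -1
(361741/71311): 361741 mod 71311 = 5186, so (361741/71311) = (5186/71311)
factor out 2^1: 5186 = 2^1·2593; with 71311 mod 8 = 7, (2/71311) = +1; sign now -1; continue with (2593/71311)
flip (2593/71311) -> (71311/2593): both odd, 2593 mod 4 = 1, 71311 mod 4 = 3, so the flip contributes +1; sign now -1
(71311/2593): 71311 mod 2593 = 1300, so (71311/2593) = (1300/2593)
factor out 2^2: 1300 = 2^2·325; with 2593 mod 8 = 1, (2/2593) = +1; sign now -1; continue with (325/2593)
flip (325/2593) -> (2593/325): both odd, 325 mod 4 = 1, 2593 mod 4 = 1, so the flip contributes +1; sign now -1
(2593/325): 2593 mod 325 = 318, so (2593/325) = (318/325)
factor out 2^1: 318 = 2^1·159; with 325 mod 8 = 5, (2/325) = -1; sign now +1; continue with (159/325)
flip (159/325) -> (325/159): both odd, 159 mod 4 = 3, 325 mod 4 = 1, so the flip contributes +1; sign now +1
(325/159): 325 mod 159 = 7, so (325/159) = (7/159)
flip (7/159) -> (159/7): both odd, 7 mod 4 = 3, 159 mod 4 = 3, so the flip contributes -1; sign now -1
(159/7): 159 mod 7 = 5, so (159/7) = (5/7)
flip (5/7) -> (7/5): both odd, 5 mod 4 = 1, 7 mod 4 = 3, so the flip contributes +1; sign now -1
(7/5): 7 mod 5 = 2, so (7/5) = (2/5)
factor out 2^1: 2 = 2^1·1; with 5 mod 8 = 5, (2/5) = -1; sign now +1; continue with (1/5)
reached (1/5) = 1, so the symbol is +1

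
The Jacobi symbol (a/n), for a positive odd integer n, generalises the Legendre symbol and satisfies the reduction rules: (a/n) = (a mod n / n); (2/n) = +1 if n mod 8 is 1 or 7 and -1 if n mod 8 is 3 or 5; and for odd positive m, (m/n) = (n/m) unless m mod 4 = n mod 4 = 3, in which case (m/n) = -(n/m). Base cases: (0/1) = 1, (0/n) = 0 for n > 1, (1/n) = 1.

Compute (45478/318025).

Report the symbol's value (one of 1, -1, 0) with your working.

-1

factor out 2^1: 45478 = 2^1·22739; with 318025 mod 8 = 1, (2/318025) = +1; sign now +1; continue with (22739/318025)
flip (22739/318025) -> (318025/22739): both odd, 22739 mod 4 = 3, 318025 mod 4 = 1, so the flip contributes +1; sign now +1
(318025/22739): 318025 mod 22739 = 22418, so (318025/22739) = (22418/22739)
factor out 2^1: 22418 = 2^1·11209; with 22739 mod 8 = 3, (2/22739) = -1; sign now -1; continue with (11209/22739)
flip (11209/22739) -> (22739/11209): both odd, 11209 mod 4 = 1, 22739 mod 4 = 3, so the flip contributes +1; sign now -1
(22739/11209): 22739 mod 11209 = 321, so (22739/11209) = (321/11209)
flip (321/11209) -> (11209/321): both odd, 321 mod 4 = 1, 11209 mod 4 = 1, so the flip contributes +1; sign now -1
(11209/321): 11209 mod 321 = 295, so (11209/321) = (295/321)
flip (295/321) -> (321/295): both odd, 295 mod 4 = 3, 321 mod 4 = 1, so the flip contributes +1; sign now -1
(321/295): 321 mod 295 = 26, so (321/295) = (26/295)
factor out 2^1: 26 = 2^1·13; with 295 mod 8 = 7, (2/295) = +1; sign now -1; continue with (13/295)
flip (13/295) -> (295/13): both odd, 13 mod 4 = 1, 295 mod 4 = 3, so the flip contributes +1; sign now -1
(295/13): 295 mod 13 = 9, so (295/13) = (9/13)
flip (9/13) -> (13/9): both odd, 9 mod 4 = 1, 13 mod 4 = 1, so the flip contributes +1; sign now -1
(13/9): 13 mod 9 = 4, so (13/9) = (4/9)
factor out 2^2: 4 = 2^2·1; with 9 mod 8 = 1, (2/9) = +1; sign now -1; continue with (1/9)
reached (1/9) = 1, so the symbol is -1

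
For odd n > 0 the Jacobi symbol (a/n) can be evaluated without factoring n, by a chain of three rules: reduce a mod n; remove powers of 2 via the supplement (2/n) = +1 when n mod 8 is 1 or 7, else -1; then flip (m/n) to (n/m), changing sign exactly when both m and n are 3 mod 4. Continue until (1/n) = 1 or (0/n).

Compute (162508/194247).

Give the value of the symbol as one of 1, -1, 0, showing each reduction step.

162508 = 2^2·40627; (2/194247) = +1 since 194247 mod 8 = 7, so (162508/194247) = (+1)^2·(40627/194247); sign now +1
reciprocity: (40627/194247) = -1·(194247/40627) since 40627 mod 4 = 3, 194247 mod 4 = 3; sign now -1
(194247/40627) = (31739/40627)   [reduce mod 40627]
reciprocity: (31739/40627) = -1·(40627/31739) since 31739 mod 4 = 3, 40627 mod 4 = 3; sign now +1
(40627/31739) = (8888/31739)   [reduce mod 31739]
8888 = 2^3·1111; (2/31739) = -1 since 31739 mod 8 = 3, so (8888/31739) = (-1)^3·(1111/31739); sign now -1
reciprocity: (1111/31739) = -1·(31739/1111) since 1111 mod 4 = 3, 31739 mod 4 = 3; sign now +1
(31739/1111) = (631/1111)   [reduce mod 1111]
reciprocity: (631/1111) = -1·(1111/631) since 631 mod 4 = 3, 1111 mod 4 = 3; sign now -1
(1111/631) = (480/631)   [reduce mod 631]
480 = 2^5·15; (2/631) = +1 since 631 mod 8 = 7, so (480/631) = (+1)^5·(15/631); sign now -1
reciprocity: (15/631) = -1·(631/15) since 15 mod 4 = 3, 631 mod 4 = 3; sign now +1
(631/15) = (1/15)   [reduce mod 15]
(1/15) = 1; final value = sign = +1

1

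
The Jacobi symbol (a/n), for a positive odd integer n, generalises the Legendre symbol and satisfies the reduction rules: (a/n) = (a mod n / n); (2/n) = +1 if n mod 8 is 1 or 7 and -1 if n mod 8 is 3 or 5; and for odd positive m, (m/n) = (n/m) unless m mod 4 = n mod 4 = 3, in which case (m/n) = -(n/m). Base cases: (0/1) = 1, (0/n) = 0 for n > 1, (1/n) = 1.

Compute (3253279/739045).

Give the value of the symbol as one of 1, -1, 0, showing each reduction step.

1

(3253279/739045) = (297099/739045)   [reduce mod 739045]
reciprocity: (297099/739045) = +1·(739045/297099) since 297099 mod 4 = 3, 739045 mod 4 = 1; sign now +1
(739045/297099) = (144847/297099)   [reduce mod 297099]
reciprocity: (144847/297099) = -1·(297099/144847) since 144847 mod 4 = 3, 297099 mod 4 = 3; sign now -1
(297099/144847) = (7405/144847)   [reduce mod 144847]
reciprocity: (7405/144847) = +1·(144847/7405) since 7405 mod 4 = 1, 144847 mod 4 = 3; sign now -1
(144847/7405) = (4152/7405)   [reduce mod 7405]
4152 = 2^3·519; (2/7405) = -1 since 7405 mod 8 = 5, so (4152/7405) = (-1)^3·(519/7405); sign now +1
reciprocity: (519/7405) = +1·(7405/519) since 519 mod 4 = 3, 7405 mod 4 = 1; sign now +1
(7405/519) = (139/519)   [reduce mod 519]
reciprocity: (139/519) = -1·(519/139) since 139 mod 4 = 3, 519 mod 4 = 3; sign now -1
(519/139) = (102/139)   [reduce mod 139]
102 = 2^1·51; (2/139) = -1 since 139 mod 8 = 3, so (102/139) = (-1)^1·(51/139); sign now +1
reciprocity: (51/139) = -1·(139/51) since 51 mod 4 = 3, 139 mod 4 = 3; sign now -1
(139/51) = (37/51)   [reduce mod 51]
reciprocity: (37/51) = +1·(51/37) since 37 mod 4 = 1, 51 mod 4 = 3; sign now -1
(51/37) = (14/37)   [reduce mod 37]
14 = 2^1·7; (2/37) = -1 since 37 mod 8 = 5, so (14/37) = (-1)^1·(7/37); sign now +1
reciprocity: (7/37) = +1·(37/7) since 7 mod 4 = 3, 37 mod 4 = 1; sign now +1
(37/7) = (2/7)   [reduce mod 7]
2 = 2^1·1; (2/7) = +1 since 7 mod 8 = 7, so (2/7) = (+1)^1·(1/7); sign now +1
(1/7) = 1; final value = sign = +1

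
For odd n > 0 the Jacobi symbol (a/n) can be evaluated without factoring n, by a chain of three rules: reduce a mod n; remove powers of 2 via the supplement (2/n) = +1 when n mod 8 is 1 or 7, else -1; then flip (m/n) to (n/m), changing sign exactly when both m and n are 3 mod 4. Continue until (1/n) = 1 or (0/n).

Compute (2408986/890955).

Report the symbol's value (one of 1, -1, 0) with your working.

(2408986/890955) = (627076/890955)   [reduce mod 890955]
627076 = 2^2·156769; (2/890955) = -1 since 890955 mod 8 = 3, so (627076/890955) = (-1)^2·(156769/890955); sign now +1
reciprocity: (156769/890955) = +1·(890955/156769) since 156769 mod 4 = 1, 890955 mod 4 = 3; sign now +1
(890955/156769) = (107110/156769)   [reduce mod 156769]
107110 = 2^1·53555; (2/156769) = +1 since 156769 mod 8 = 1, so (107110/156769) = (+1)^1·(53555/156769); sign now +1
reciprocity: (53555/156769) = +1·(156769/53555) since 53555 mod 4 = 3, 156769 mod 4 = 1; sign now +1
(156769/53555) = (49659/53555)   [reduce mod 53555]
reciprocity: (49659/53555) = -1·(53555/49659) since 49659 mod 4 = 3, 53555 mod 4 = 3; sign now -1
(53555/49659) = (3896/49659)   [reduce mod 49659]
3896 = 2^3·487; (2/49659) = -1 since 49659 mod 8 = 3, so (3896/49659) = (-1)^3·(487/49659); sign now +1
reciprocity: (487/49659) = -1·(49659/487) since 487 mod 4 = 3, 49659 mod 4 = 3; sign now -1
(49659/487) = (472/487)   [reduce mod 487]
472 = 2^3·59; (2/487) = +1 since 487 mod 8 = 7, so (472/487) = (+1)^3·(59/487); sign now -1
reciprocity: (59/487) = -1·(487/59) since 59 mod 4 = 3, 487 mod 4 = 3; sign now +1
(487/59) = (15/59)   [reduce mod 59]
reciprocity: (15/59) = -1·(59/15) since 15 mod 4 = 3, 59 mod 4 = 3; sign now -1
(59/15) = (14/15)   [reduce mod 15]
14 = 2^1·7; (2/15) = +1 since 15 mod 8 = 7, so (14/15) = (+1)^1·(7/15); sign now -1
reciprocity: (7/15) = -1·(15/7) since 7 mod 4 = 3, 15 mod 4 = 3; sign now +1
(15/7) = (1/7)   [reduce mod 7]
(1/7) = 1; final value = sign = +1

1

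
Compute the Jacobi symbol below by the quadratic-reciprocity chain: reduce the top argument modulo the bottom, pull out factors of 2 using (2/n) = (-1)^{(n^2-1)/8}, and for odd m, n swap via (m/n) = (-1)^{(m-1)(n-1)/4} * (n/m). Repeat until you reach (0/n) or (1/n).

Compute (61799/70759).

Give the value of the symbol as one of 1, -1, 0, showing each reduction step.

reciprocity: (61799/70759) = -1·(70759/61799) since 61799 mod 4 = 3, 70759 mod 4 = 3; sign now -1
(70759/61799) = (8960/61799)   [reduce mod 61799]
8960 = 2^8·35; (2/61799) = +1 since 61799 mod 8 = 7, so (8960/61799) = (+1)^8·(35/61799); sign now -1
reciprocity: (35/61799) = -1·(61799/35) since 35 mod 4 = 3, 61799 mod 4 = 3; sign now +1
(61799/35) = (24/35)   [reduce mod 35]
24 = 2^3·3; (2/35) = -1 since 35 mod 8 = 3, so (24/35) = (-1)^3·(3/35); sign now -1
reciprocity: (3/35) = -1·(35/3) since 3 mod 4 = 3, 35 mod 4 = 3; sign now +1
(35/3) = (2/3)   [reduce mod 3]
2 = 2^1·1; (2/3) = -1 since 3 mod 8 = 3, so (2/3) = (-1)^1·(1/3); sign now -1
(1/3) = 1; final value = sign = -1

-1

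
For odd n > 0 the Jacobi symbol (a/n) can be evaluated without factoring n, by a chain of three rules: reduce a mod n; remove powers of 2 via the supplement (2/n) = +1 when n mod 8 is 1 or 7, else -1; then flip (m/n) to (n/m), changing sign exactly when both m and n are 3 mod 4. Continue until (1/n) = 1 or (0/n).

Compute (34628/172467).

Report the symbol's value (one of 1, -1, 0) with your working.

factor out 2^2: 34628 = 2^2·8657; with 172467 mod 8 = 3, (2/172467) = -1; sign now +1; continue with (8657/172467)
flip (8657/172467) -> (172467/8657): both odd, 8657 mod 4 = 1, 172467 mod 4 = 3, so the flip contributes +1; sign now +1
(172467/8657): 172467 mod 8657 = 7984, so (172467/8657) = (7984/8657)
factor out 2^4: 7984 = 2^4·499; with 8657 mod 8 = 1, (2/8657) = +1; sign now +1; continue with (499/8657)
flip (499/8657) -> (8657/499): both odd, 499 mod 4 = 3, 8657 mod 4 = 1, so the flip contributes +1; sign now +1
(8657/499): 8657 mod 499 = 174, so (8657/499) = (174/499)
factor out 2^1: 174 = 2^1·87; with 499 mod 8 = 3, (2/499) = -1; sign now -1; continue with (87/499)
flip (87/499) -> (499/87): both odd, 87 mod 4 = 3, 499 mod 4 = 3, so the flip contributes -1; sign now +1
(499/87): 499 mod 87 = 64, so (499/87) = (64/87)
factor out 2^6: 64 = 2^6·1; with 87 mod 8 = 7, (2/87) = +1; sign now +1; continue with (1/87)
reached (1/87) = 1, so the symbol is +1

1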